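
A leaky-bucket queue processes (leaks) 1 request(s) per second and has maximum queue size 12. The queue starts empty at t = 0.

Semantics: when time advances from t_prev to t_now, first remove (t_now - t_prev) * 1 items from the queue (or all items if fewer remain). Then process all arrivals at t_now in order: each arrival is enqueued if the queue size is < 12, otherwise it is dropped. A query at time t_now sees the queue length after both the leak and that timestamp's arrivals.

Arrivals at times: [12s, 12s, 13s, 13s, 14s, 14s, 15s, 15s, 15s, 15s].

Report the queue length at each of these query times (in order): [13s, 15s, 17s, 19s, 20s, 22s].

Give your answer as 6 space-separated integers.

Queue lengths at query times:
  query t=13s: backlog = 3
  query t=15s: backlog = 7
  query t=17s: backlog = 5
  query t=19s: backlog = 3
  query t=20s: backlog = 2
  query t=22s: backlog = 0

Answer: 3 7 5 3 2 0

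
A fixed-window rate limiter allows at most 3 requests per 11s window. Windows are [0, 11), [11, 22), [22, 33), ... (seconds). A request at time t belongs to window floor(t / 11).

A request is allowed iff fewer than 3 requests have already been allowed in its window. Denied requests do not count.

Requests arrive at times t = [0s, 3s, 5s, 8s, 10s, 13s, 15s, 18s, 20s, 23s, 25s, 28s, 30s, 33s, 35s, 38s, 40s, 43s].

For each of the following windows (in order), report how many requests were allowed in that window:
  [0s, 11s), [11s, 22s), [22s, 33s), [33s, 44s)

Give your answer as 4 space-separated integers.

Answer: 3 3 3 3

Derivation:
Processing requests:
  req#1 t=0s (window 0): ALLOW
  req#2 t=3s (window 0): ALLOW
  req#3 t=5s (window 0): ALLOW
  req#4 t=8s (window 0): DENY
  req#5 t=10s (window 0): DENY
  req#6 t=13s (window 1): ALLOW
  req#7 t=15s (window 1): ALLOW
  req#8 t=18s (window 1): ALLOW
  req#9 t=20s (window 1): DENY
  req#10 t=23s (window 2): ALLOW
  req#11 t=25s (window 2): ALLOW
  req#12 t=28s (window 2): ALLOW
  req#13 t=30s (window 2): DENY
  req#14 t=33s (window 3): ALLOW
  req#15 t=35s (window 3): ALLOW
  req#16 t=38s (window 3): ALLOW
  req#17 t=40s (window 3): DENY
  req#18 t=43s (window 3): DENY

Allowed counts by window: 3 3 3 3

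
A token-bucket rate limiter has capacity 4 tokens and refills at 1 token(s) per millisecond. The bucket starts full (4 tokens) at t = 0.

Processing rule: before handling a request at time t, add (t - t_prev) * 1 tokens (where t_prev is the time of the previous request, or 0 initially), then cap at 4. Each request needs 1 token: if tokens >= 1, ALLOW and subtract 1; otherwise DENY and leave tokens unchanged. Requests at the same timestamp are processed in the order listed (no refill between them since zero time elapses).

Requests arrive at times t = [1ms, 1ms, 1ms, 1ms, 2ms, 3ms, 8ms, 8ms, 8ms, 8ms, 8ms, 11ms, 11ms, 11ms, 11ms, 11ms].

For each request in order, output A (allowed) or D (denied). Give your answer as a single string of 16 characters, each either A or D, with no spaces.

Simulating step by step:
  req#1 t=1ms: ALLOW
  req#2 t=1ms: ALLOW
  req#3 t=1ms: ALLOW
  req#4 t=1ms: ALLOW
  req#5 t=2ms: ALLOW
  req#6 t=3ms: ALLOW
  req#7 t=8ms: ALLOW
  req#8 t=8ms: ALLOW
  req#9 t=8ms: ALLOW
  req#10 t=8ms: ALLOW
  req#11 t=8ms: DENY
  req#12 t=11ms: ALLOW
  req#13 t=11ms: ALLOW
  req#14 t=11ms: ALLOW
  req#15 t=11ms: DENY
  req#16 t=11ms: DENY

Answer: AAAAAAAAAADAAADD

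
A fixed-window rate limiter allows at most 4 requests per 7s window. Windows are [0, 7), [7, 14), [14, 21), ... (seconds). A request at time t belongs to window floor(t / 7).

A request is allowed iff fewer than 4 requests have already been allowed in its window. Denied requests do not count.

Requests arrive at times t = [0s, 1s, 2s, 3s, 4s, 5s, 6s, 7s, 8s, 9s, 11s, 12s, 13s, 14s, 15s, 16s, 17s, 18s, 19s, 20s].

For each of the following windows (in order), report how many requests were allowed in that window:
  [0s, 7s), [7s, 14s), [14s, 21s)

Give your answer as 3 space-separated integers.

Answer: 4 4 4

Derivation:
Processing requests:
  req#1 t=0s (window 0): ALLOW
  req#2 t=1s (window 0): ALLOW
  req#3 t=2s (window 0): ALLOW
  req#4 t=3s (window 0): ALLOW
  req#5 t=4s (window 0): DENY
  req#6 t=5s (window 0): DENY
  req#7 t=6s (window 0): DENY
  req#8 t=7s (window 1): ALLOW
  req#9 t=8s (window 1): ALLOW
  req#10 t=9s (window 1): ALLOW
  req#11 t=11s (window 1): ALLOW
  req#12 t=12s (window 1): DENY
  req#13 t=13s (window 1): DENY
  req#14 t=14s (window 2): ALLOW
  req#15 t=15s (window 2): ALLOW
  req#16 t=16s (window 2): ALLOW
  req#17 t=17s (window 2): ALLOW
  req#18 t=18s (window 2): DENY
  req#19 t=19s (window 2): DENY
  req#20 t=20s (window 2): DENY

Allowed counts by window: 4 4 4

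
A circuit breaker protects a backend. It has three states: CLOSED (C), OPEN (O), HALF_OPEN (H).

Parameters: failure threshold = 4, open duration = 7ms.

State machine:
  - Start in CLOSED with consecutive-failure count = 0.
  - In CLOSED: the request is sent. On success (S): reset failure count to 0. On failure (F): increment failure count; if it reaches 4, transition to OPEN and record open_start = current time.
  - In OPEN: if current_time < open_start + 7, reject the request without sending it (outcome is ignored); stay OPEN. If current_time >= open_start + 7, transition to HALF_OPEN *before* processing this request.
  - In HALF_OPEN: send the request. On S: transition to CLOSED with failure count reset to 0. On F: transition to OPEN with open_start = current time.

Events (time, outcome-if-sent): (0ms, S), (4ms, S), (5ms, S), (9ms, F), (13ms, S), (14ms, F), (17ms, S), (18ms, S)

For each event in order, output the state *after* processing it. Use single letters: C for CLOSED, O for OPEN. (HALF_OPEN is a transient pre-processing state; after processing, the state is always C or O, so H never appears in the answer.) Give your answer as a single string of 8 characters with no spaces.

State after each event:
  event#1 t=0ms outcome=S: state=CLOSED
  event#2 t=4ms outcome=S: state=CLOSED
  event#3 t=5ms outcome=S: state=CLOSED
  event#4 t=9ms outcome=F: state=CLOSED
  event#5 t=13ms outcome=S: state=CLOSED
  event#6 t=14ms outcome=F: state=CLOSED
  event#7 t=17ms outcome=S: state=CLOSED
  event#8 t=18ms outcome=S: state=CLOSED

Answer: CCCCCCCC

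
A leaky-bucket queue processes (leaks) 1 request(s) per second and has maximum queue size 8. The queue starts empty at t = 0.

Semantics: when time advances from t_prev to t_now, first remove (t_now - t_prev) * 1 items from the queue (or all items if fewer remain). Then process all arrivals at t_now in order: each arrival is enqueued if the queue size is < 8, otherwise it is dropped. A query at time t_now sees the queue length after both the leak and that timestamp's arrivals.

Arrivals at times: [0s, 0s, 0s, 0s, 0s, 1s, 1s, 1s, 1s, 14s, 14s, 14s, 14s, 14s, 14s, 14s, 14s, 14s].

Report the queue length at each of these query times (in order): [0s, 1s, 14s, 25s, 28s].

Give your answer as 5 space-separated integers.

Queue lengths at query times:
  query t=0s: backlog = 5
  query t=1s: backlog = 8
  query t=14s: backlog = 8
  query t=25s: backlog = 0
  query t=28s: backlog = 0

Answer: 5 8 8 0 0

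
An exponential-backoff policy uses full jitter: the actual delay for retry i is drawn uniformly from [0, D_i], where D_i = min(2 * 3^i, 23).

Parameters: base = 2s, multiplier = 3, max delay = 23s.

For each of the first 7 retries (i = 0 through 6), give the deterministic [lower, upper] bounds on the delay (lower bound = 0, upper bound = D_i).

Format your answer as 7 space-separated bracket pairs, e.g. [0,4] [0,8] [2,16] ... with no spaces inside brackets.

Computing bounds per retry:
  i=0: D_i=min(2*3^0,23)=2, bounds=[0,2]
  i=1: D_i=min(2*3^1,23)=6, bounds=[0,6]
  i=2: D_i=min(2*3^2,23)=18, bounds=[0,18]
  i=3: D_i=min(2*3^3,23)=23, bounds=[0,23]
  i=4: D_i=min(2*3^4,23)=23, bounds=[0,23]
  i=5: D_i=min(2*3^5,23)=23, bounds=[0,23]
  i=6: D_i=min(2*3^6,23)=23, bounds=[0,23]

Answer: [0,2] [0,6] [0,18] [0,23] [0,23] [0,23] [0,23]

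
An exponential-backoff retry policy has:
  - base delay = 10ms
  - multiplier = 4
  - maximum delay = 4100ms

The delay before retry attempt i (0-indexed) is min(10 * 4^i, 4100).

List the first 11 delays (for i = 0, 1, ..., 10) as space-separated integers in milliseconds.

Computing each delay:
  i=0: min(10*4^0, 4100) = 10
  i=1: min(10*4^1, 4100) = 40
  i=2: min(10*4^2, 4100) = 160
  i=3: min(10*4^3, 4100) = 640
  i=4: min(10*4^4, 4100) = 2560
  i=5: min(10*4^5, 4100) = 4100
  i=6: min(10*4^6, 4100) = 4100
  i=7: min(10*4^7, 4100) = 4100
  i=8: min(10*4^8, 4100) = 4100
  i=9: min(10*4^9, 4100) = 4100
  i=10: min(10*4^10, 4100) = 4100

Answer: 10 40 160 640 2560 4100 4100 4100 4100 4100 4100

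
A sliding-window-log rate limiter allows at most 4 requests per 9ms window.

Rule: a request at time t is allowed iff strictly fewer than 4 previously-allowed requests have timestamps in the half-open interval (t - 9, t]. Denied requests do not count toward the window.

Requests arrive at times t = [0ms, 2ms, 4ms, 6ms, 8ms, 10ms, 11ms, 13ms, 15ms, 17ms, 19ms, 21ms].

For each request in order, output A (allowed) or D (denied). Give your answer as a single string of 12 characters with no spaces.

Answer: AAAADAAAADAA

Derivation:
Tracking allowed requests in the window:
  req#1 t=0ms: ALLOW
  req#2 t=2ms: ALLOW
  req#3 t=4ms: ALLOW
  req#4 t=6ms: ALLOW
  req#5 t=8ms: DENY
  req#6 t=10ms: ALLOW
  req#7 t=11ms: ALLOW
  req#8 t=13ms: ALLOW
  req#9 t=15ms: ALLOW
  req#10 t=17ms: DENY
  req#11 t=19ms: ALLOW
  req#12 t=21ms: ALLOW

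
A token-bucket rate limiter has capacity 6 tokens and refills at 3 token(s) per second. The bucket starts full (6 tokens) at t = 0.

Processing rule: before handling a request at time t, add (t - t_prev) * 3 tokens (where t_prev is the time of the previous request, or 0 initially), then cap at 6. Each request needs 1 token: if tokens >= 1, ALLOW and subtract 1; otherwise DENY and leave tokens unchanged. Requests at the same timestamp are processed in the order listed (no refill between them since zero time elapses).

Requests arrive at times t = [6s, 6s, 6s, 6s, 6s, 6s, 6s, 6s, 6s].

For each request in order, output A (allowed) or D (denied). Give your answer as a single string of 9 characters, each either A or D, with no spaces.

Answer: AAAAAADDD

Derivation:
Simulating step by step:
  req#1 t=6s: ALLOW
  req#2 t=6s: ALLOW
  req#3 t=6s: ALLOW
  req#4 t=6s: ALLOW
  req#5 t=6s: ALLOW
  req#6 t=6s: ALLOW
  req#7 t=6s: DENY
  req#8 t=6s: DENY
  req#9 t=6s: DENY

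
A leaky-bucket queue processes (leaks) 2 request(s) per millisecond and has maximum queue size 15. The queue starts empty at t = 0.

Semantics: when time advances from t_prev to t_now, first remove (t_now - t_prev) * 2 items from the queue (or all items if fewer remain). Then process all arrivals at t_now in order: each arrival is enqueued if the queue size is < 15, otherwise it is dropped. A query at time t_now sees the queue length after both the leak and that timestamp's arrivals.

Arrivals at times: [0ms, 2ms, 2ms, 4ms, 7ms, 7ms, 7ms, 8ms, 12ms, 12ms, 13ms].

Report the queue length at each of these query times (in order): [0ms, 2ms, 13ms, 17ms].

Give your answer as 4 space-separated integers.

Queue lengths at query times:
  query t=0ms: backlog = 1
  query t=2ms: backlog = 2
  query t=13ms: backlog = 1
  query t=17ms: backlog = 0

Answer: 1 2 1 0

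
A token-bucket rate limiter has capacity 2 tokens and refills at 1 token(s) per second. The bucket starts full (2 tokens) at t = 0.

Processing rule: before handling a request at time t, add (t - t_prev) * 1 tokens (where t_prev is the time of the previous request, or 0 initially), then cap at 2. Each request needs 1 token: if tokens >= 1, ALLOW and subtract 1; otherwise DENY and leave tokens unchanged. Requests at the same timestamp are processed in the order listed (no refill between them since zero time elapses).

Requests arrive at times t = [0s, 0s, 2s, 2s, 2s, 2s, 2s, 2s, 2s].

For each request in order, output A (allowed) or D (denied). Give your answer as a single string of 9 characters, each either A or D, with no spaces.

Simulating step by step:
  req#1 t=0s: ALLOW
  req#2 t=0s: ALLOW
  req#3 t=2s: ALLOW
  req#4 t=2s: ALLOW
  req#5 t=2s: DENY
  req#6 t=2s: DENY
  req#7 t=2s: DENY
  req#8 t=2s: DENY
  req#9 t=2s: DENY

Answer: AAAADDDDD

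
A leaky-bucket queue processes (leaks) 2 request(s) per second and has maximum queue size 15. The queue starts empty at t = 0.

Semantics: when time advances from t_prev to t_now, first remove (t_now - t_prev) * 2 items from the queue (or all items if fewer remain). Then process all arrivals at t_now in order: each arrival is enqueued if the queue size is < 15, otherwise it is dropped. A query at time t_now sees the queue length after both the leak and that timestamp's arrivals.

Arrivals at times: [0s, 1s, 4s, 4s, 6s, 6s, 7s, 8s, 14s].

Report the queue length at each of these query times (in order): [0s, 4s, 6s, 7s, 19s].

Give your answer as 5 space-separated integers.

Queue lengths at query times:
  query t=0s: backlog = 1
  query t=4s: backlog = 2
  query t=6s: backlog = 2
  query t=7s: backlog = 1
  query t=19s: backlog = 0

Answer: 1 2 2 1 0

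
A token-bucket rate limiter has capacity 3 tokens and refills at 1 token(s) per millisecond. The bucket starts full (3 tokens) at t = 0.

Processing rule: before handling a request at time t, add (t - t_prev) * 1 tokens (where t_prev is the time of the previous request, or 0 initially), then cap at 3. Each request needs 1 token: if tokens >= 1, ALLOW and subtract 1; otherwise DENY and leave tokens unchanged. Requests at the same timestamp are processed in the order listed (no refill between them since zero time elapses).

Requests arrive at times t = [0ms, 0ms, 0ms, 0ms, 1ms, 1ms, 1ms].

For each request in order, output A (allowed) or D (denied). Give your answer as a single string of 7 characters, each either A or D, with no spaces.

Answer: AAADADD

Derivation:
Simulating step by step:
  req#1 t=0ms: ALLOW
  req#2 t=0ms: ALLOW
  req#3 t=0ms: ALLOW
  req#4 t=0ms: DENY
  req#5 t=1ms: ALLOW
  req#6 t=1ms: DENY
  req#7 t=1ms: DENY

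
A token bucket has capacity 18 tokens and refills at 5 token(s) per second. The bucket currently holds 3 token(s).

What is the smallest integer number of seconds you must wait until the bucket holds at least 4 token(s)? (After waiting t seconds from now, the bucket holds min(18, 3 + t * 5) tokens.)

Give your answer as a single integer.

Answer: 1

Derivation:
Need 3 + t * 5 >= 4, so t >= 1/5.
Smallest integer t = ceil(1/5) = 1.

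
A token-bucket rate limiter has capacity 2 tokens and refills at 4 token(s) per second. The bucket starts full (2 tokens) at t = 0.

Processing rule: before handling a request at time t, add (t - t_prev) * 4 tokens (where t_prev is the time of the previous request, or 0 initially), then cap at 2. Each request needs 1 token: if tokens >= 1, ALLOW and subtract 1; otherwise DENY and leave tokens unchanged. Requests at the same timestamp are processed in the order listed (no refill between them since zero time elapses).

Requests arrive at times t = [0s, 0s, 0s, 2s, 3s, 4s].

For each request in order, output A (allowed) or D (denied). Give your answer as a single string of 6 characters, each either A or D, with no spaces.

Simulating step by step:
  req#1 t=0s: ALLOW
  req#2 t=0s: ALLOW
  req#3 t=0s: DENY
  req#4 t=2s: ALLOW
  req#5 t=3s: ALLOW
  req#6 t=4s: ALLOW

Answer: AADAAA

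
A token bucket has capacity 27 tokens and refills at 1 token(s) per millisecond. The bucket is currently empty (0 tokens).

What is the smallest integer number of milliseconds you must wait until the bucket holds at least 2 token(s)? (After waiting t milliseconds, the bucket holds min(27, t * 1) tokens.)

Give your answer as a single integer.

Need t * 1 >= 2, so t >= 2/1.
Smallest integer t = ceil(2/1) = 2.

Answer: 2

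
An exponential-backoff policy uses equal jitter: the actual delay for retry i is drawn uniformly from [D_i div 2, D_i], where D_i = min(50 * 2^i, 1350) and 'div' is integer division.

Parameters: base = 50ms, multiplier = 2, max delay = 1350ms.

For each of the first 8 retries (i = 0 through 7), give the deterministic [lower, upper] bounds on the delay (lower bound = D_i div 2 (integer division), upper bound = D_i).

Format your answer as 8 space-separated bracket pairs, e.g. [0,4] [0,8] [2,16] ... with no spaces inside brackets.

Answer: [25,50] [50,100] [100,200] [200,400] [400,800] [675,1350] [675,1350] [675,1350]

Derivation:
Computing bounds per retry:
  i=0: D_i=min(50*2^0,1350)=50, bounds=[25,50]
  i=1: D_i=min(50*2^1,1350)=100, bounds=[50,100]
  i=2: D_i=min(50*2^2,1350)=200, bounds=[100,200]
  i=3: D_i=min(50*2^3,1350)=400, bounds=[200,400]
  i=4: D_i=min(50*2^4,1350)=800, bounds=[400,800]
  i=5: D_i=min(50*2^5,1350)=1350, bounds=[675,1350]
  i=6: D_i=min(50*2^6,1350)=1350, bounds=[675,1350]
  i=7: D_i=min(50*2^7,1350)=1350, bounds=[675,1350]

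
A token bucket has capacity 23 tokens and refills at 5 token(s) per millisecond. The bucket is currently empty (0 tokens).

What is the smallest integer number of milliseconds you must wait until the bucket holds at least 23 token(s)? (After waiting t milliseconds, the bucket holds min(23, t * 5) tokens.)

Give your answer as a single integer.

Need t * 5 >= 23, so t >= 23/5.
Smallest integer t = ceil(23/5) = 5.

Answer: 5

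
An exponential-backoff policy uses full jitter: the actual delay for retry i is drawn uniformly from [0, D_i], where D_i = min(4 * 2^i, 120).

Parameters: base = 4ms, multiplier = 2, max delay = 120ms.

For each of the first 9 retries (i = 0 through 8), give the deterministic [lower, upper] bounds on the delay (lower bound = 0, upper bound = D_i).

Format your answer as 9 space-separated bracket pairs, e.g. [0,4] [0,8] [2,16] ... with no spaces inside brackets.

Computing bounds per retry:
  i=0: D_i=min(4*2^0,120)=4, bounds=[0,4]
  i=1: D_i=min(4*2^1,120)=8, bounds=[0,8]
  i=2: D_i=min(4*2^2,120)=16, bounds=[0,16]
  i=3: D_i=min(4*2^3,120)=32, bounds=[0,32]
  i=4: D_i=min(4*2^4,120)=64, bounds=[0,64]
  i=5: D_i=min(4*2^5,120)=120, bounds=[0,120]
  i=6: D_i=min(4*2^6,120)=120, bounds=[0,120]
  i=7: D_i=min(4*2^7,120)=120, bounds=[0,120]
  i=8: D_i=min(4*2^8,120)=120, bounds=[0,120]

Answer: [0,4] [0,8] [0,16] [0,32] [0,64] [0,120] [0,120] [0,120] [0,120]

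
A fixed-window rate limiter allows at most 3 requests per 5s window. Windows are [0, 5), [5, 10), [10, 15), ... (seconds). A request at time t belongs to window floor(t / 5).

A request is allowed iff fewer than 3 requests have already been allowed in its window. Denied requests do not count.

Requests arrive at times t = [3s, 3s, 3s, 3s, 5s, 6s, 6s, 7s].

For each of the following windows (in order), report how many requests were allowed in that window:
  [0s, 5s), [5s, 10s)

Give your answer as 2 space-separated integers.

Answer: 3 3

Derivation:
Processing requests:
  req#1 t=3s (window 0): ALLOW
  req#2 t=3s (window 0): ALLOW
  req#3 t=3s (window 0): ALLOW
  req#4 t=3s (window 0): DENY
  req#5 t=5s (window 1): ALLOW
  req#6 t=6s (window 1): ALLOW
  req#7 t=6s (window 1): ALLOW
  req#8 t=7s (window 1): DENY

Allowed counts by window: 3 3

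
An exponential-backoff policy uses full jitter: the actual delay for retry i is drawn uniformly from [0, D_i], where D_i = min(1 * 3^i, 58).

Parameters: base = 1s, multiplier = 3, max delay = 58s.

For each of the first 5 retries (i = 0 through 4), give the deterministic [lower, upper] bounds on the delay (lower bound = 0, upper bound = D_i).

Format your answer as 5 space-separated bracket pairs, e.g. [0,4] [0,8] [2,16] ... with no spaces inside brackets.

Computing bounds per retry:
  i=0: D_i=min(1*3^0,58)=1, bounds=[0,1]
  i=1: D_i=min(1*3^1,58)=3, bounds=[0,3]
  i=2: D_i=min(1*3^2,58)=9, bounds=[0,9]
  i=3: D_i=min(1*3^3,58)=27, bounds=[0,27]
  i=4: D_i=min(1*3^4,58)=58, bounds=[0,58]

Answer: [0,1] [0,3] [0,9] [0,27] [0,58]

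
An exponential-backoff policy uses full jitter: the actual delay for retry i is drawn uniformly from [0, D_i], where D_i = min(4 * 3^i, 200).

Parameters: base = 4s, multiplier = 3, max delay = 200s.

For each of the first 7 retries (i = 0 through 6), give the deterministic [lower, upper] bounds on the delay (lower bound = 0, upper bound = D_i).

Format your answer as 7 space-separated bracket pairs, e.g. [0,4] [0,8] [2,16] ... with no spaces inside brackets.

Answer: [0,4] [0,12] [0,36] [0,108] [0,200] [0,200] [0,200]

Derivation:
Computing bounds per retry:
  i=0: D_i=min(4*3^0,200)=4, bounds=[0,4]
  i=1: D_i=min(4*3^1,200)=12, bounds=[0,12]
  i=2: D_i=min(4*3^2,200)=36, bounds=[0,36]
  i=3: D_i=min(4*3^3,200)=108, bounds=[0,108]
  i=4: D_i=min(4*3^4,200)=200, bounds=[0,200]
  i=5: D_i=min(4*3^5,200)=200, bounds=[0,200]
  i=6: D_i=min(4*3^6,200)=200, bounds=[0,200]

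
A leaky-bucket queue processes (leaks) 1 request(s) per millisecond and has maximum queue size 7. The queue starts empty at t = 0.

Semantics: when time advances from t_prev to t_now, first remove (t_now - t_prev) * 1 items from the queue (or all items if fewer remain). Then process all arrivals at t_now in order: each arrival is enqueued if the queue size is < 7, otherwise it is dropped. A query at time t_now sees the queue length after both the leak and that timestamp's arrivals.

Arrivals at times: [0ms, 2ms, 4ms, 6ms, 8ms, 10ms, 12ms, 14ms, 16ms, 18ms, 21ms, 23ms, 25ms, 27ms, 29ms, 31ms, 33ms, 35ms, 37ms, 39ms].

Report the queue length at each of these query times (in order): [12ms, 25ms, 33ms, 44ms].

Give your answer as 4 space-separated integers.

Queue lengths at query times:
  query t=12ms: backlog = 1
  query t=25ms: backlog = 1
  query t=33ms: backlog = 1
  query t=44ms: backlog = 0

Answer: 1 1 1 0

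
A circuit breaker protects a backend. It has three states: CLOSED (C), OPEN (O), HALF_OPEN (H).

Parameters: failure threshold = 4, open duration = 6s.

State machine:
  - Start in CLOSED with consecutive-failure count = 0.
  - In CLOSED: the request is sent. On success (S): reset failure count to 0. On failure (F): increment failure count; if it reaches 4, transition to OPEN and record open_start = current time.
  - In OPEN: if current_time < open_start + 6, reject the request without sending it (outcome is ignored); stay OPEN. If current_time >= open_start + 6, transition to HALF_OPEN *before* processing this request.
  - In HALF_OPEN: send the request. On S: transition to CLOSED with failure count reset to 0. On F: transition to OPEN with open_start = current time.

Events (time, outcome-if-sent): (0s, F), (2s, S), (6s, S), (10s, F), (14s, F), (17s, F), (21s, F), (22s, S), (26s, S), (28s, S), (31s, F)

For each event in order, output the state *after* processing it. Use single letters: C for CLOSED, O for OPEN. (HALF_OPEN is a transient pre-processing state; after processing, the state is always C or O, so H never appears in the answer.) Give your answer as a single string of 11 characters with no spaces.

State after each event:
  event#1 t=0s outcome=F: state=CLOSED
  event#2 t=2s outcome=S: state=CLOSED
  event#3 t=6s outcome=S: state=CLOSED
  event#4 t=10s outcome=F: state=CLOSED
  event#5 t=14s outcome=F: state=CLOSED
  event#6 t=17s outcome=F: state=CLOSED
  event#7 t=21s outcome=F: state=OPEN
  event#8 t=22s outcome=S: state=OPEN
  event#9 t=26s outcome=S: state=OPEN
  event#10 t=28s outcome=S: state=CLOSED
  event#11 t=31s outcome=F: state=CLOSED

Answer: CCCCCCOOOCC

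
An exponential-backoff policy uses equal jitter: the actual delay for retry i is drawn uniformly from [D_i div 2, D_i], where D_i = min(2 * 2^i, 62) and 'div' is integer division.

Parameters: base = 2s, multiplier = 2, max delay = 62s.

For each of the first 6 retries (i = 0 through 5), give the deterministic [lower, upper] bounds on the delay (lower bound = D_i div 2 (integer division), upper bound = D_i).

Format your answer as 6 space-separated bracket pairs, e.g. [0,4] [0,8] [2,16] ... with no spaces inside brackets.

Computing bounds per retry:
  i=0: D_i=min(2*2^0,62)=2, bounds=[1,2]
  i=1: D_i=min(2*2^1,62)=4, bounds=[2,4]
  i=2: D_i=min(2*2^2,62)=8, bounds=[4,8]
  i=3: D_i=min(2*2^3,62)=16, bounds=[8,16]
  i=4: D_i=min(2*2^4,62)=32, bounds=[16,32]
  i=5: D_i=min(2*2^5,62)=62, bounds=[31,62]

Answer: [1,2] [2,4] [4,8] [8,16] [16,32] [31,62]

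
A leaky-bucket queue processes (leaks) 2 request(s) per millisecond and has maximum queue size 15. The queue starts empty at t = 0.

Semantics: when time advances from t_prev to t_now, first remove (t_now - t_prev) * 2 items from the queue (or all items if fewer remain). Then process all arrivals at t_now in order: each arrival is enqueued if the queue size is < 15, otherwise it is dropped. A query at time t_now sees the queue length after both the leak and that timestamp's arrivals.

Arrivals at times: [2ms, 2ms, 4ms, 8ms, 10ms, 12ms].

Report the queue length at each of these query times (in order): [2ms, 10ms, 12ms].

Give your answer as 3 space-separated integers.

Queue lengths at query times:
  query t=2ms: backlog = 2
  query t=10ms: backlog = 1
  query t=12ms: backlog = 1

Answer: 2 1 1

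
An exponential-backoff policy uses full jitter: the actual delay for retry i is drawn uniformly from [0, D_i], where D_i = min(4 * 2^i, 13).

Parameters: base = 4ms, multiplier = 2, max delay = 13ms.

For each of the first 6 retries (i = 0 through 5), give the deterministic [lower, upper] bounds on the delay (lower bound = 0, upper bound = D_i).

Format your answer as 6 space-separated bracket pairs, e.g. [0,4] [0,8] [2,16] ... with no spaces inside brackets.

Answer: [0,4] [0,8] [0,13] [0,13] [0,13] [0,13]

Derivation:
Computing bounds per retry:
  i=0: D_i=min(4*2^0,13)=4, bounds=[0,4]
  i=1: D_i=min(4*2^1,13)=8, bounds=[0,8]
  i=2: D_i=min(4*2^2,13)=13, bounds=[0,13]
  i=3: D_i=min(4*2^3,13)=13, bounds=[0,13]
  i=4: D_i=min(4*2^4,13)=13, bounds=[0,13]
  i=5: D_i=min(4*2^5,13)=13, bounds=[0,13]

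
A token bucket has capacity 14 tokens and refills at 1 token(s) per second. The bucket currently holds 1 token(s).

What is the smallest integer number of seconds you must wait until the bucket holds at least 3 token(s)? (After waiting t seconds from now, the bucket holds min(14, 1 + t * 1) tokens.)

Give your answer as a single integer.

Need 1 + t * 1 >= 3, so t >= 2/1.
Smallest integer t = ceil(2/1) = 2.

Answer: 2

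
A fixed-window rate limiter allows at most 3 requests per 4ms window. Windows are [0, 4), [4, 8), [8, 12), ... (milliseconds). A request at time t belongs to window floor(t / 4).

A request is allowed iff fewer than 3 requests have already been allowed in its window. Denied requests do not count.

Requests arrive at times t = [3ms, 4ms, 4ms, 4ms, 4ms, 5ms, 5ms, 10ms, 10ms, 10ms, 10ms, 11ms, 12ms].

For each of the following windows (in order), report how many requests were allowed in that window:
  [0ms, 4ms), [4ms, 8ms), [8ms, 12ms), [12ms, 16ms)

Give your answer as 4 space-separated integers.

Processing requests:
  req#1 t=3ms (window 0): ALLOW
  req#2 t=4ms (window 1): ALLOW
  req#3 t=4ms (window 1): ALLOW
  req#4 t=4ms (window 1): ALLOW
  req#5 t=4ms (window 1): DENY
  req#6 t=5ms (window 1): DENY
  req#7 t=5ms (window 1): DENY
  req#8 t=10ms (window 2): ALLOW
  req#9 t=10ms (window 2): ALLOW
  req#10 t=10ms (window 2): ALLOW
  req#11 t=10ms (window 2): DENY
  req#12 t=11ms (window 2): DENY
  req#13 t=12ms (window 3): ALLOW

Allowed counts by window: 1 3 3 1

Answer: 1 3 3 1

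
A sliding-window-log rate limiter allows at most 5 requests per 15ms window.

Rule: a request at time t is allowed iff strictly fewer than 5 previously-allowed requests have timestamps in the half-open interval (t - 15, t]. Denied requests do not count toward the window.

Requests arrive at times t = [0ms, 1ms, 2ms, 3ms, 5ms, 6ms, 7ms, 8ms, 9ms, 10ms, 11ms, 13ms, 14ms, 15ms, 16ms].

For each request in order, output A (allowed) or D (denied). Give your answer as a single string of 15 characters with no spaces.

Answer: AAAAADDDDDDDDAA

Derivation:
Tracking allowed requests in the window:
  req#1 t=0ms: ALLOW
  req#2 t=1ms: ALLOW
  req#3 t=2ms: ALLOW
  req#4 t=3ms: ALLOW
  req#5 t=5ms: ALLOW
  req#6 t=6ms: DENY
  req#7 t=7ms: DENY
  req#8 t=8ms: DENY
  req#9 t=9ms: DENY
  req#10 t=10ms: DENY
  req#11 t=11ms: DENY
  req#12 t=13ms: DENY
  req#13 t=14ms: DENY
  req#14 t=15ms: ALLOW
  req#15 t=16ms: ALLOW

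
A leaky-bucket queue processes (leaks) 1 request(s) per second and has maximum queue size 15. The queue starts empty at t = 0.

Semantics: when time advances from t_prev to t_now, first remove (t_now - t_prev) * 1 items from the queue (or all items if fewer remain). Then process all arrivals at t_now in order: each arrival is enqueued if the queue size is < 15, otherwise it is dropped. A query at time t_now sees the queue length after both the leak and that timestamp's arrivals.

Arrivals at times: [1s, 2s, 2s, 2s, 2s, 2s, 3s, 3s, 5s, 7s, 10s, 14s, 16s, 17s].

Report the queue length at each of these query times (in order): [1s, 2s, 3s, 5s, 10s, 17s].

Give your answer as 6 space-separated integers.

Answer: 1 5 6 5 2 1

Derivation:
Queue lengths at query times:
  query t=1s: backlog = 1
  query t=2s: backlog = 5
  query t=3s: backlog = 6
  query t=5s: backlog = 5
  query t=10s: backlog = 2
  query t=17s: backlog = 1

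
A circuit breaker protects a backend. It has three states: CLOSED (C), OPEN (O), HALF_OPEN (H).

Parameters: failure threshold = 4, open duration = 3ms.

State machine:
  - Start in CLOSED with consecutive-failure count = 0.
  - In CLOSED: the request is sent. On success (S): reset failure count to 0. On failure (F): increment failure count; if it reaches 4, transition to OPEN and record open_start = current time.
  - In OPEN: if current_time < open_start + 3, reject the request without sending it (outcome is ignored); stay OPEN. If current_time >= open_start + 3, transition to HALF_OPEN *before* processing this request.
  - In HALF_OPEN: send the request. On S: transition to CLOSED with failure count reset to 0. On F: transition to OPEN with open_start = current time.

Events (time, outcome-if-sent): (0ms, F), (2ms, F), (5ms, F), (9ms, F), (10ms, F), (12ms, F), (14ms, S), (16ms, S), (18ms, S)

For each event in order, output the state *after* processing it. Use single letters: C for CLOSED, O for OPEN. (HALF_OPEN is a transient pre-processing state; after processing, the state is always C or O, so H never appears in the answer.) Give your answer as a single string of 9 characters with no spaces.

State after each event:
  event#1 t=0ms outcome=F: state=CLOSED
  event#2 t=2ms outcome=F: state=CLOSED
  event#3 t=5ms outcome=F: state=CLOSED
  event#4 t=9ms outcome=F: state=OPEN
  event#5 t=10ms outcome=F: state=OPEN
  event#6 t=12ms outcome=F: state=OPEN
  event#7 t=14ms outcome=S: state=OPEN
  event#8 t=16ms outcome=S: state=CLOSED
  event#9 t=18ms outcome=S: state=CLOSED

Answer: CCCOOOOCC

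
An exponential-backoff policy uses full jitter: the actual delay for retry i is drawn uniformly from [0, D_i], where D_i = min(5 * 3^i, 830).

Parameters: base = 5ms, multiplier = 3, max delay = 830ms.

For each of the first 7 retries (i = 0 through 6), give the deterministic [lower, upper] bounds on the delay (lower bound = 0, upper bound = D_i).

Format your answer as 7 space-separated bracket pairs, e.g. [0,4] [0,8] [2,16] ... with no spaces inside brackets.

Computing bounds per retry:
  i=0: D_i=min(5*3^0,830)=5, bounds=[0,5]
  i=1: D_i=min(5*3^1,830)=15, bounds=[0,15]
  i=2: D_i=min(5*3^2,830)=45, bounds=[0,45]
  i=3: D_i=min(5*3^3,830)=135, bounds=[0,135]
  i=4: D_i=min(5*3^4,830)=405, bounds=[0,405]
  i=5: D_i=min(5*3^5,830)=830, bounds=[0,830]
  i=6: D_i=min(5*3^6,830)=830, bounds=[0,830]

Answer: [0,5] [0,15] [0,45] [0,135] [0,405] [0,830] [0,830]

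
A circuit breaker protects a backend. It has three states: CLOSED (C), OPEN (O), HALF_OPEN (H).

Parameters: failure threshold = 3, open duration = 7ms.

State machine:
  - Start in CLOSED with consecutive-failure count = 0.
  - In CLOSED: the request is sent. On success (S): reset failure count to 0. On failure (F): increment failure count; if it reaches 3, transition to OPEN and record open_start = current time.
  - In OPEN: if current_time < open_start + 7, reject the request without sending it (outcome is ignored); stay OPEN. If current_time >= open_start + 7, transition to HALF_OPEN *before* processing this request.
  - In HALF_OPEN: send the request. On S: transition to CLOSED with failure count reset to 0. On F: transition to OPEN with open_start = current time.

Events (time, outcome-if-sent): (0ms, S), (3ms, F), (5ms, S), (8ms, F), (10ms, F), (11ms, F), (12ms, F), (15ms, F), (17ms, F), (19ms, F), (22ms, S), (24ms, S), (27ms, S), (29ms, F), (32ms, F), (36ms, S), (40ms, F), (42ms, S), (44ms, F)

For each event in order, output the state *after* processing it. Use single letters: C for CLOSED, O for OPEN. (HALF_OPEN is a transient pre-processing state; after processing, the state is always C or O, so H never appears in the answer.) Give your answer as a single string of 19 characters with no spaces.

State after each event:
  event#1 t=0ms outcome=S: state=CLOSED
  event#2 t=3ms outcome=F: state=CLOSED
  event#3 t=5ms outcome=S: state=CLOSED
  event#4 t=8ms outcome=F: state=CLOSED
  event#5 t=10ms outcome=F: state=CLOSED
  event#6 t=11ms outcome=F: state=OPEN
  event#7 t=12ms outcome=F: state=OPEN
  event#8 t=15ms outcome=F: state=OPEN
  event#9 t=17ms outcome=F: state=OPEN
  event#10 t=19ms outcome=F: state=OPEN
  event#11 t=22ms outcome=S: state=OPEN
  event#12 t=24ms outcome=S: state=OPEN
  event#13 t=27ms outcome=S: state=CLOSED
  event#14 t=29ms outcome=F: state=CLOSED
  event#15 t=32ms outcome=F: state=CLOSED
  event#16 t=36ms outcome=S: state=CLOSED
  event#17 t=40ms outcome=F: state=CLOSED
  event#18 t=42ms outcome=S: state=CLOSED
  event#19 t=44ms outcome=F: state=CLOSED

Answer: CCCCCOOOOOOOCCCCCCC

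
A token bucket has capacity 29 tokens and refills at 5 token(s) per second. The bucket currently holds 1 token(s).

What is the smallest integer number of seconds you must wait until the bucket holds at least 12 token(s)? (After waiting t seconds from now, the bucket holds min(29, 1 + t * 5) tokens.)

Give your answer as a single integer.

Answer: 3

Derivation:
Need 1 + t * 5 >= 12, so t >= 11/5.
Smallest integer t = ceil(11/5) = 3.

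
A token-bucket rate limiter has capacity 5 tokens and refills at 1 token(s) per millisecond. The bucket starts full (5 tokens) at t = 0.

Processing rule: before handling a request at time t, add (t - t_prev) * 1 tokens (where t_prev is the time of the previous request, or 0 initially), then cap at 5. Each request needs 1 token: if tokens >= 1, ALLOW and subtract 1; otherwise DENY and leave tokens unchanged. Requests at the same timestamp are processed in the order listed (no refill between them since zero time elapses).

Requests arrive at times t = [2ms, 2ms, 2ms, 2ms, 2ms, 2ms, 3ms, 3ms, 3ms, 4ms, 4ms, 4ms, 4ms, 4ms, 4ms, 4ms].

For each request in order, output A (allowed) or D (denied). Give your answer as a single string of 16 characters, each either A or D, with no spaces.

Answer: AAAAADADDADDDDDD

Derivation:
Simulating step by step:
  req#1 t=2ms: ALLOW
  req#2 t=2ms: ALLOW
  req#3 t=2ms: ALLOW
  req#4 t=2ms: ALLOW
  req#5 t=2ms: ALLOW
  req#6 t=2ms: DENY
  req#7 t=3ms: ALLOW
  req#8 t=3ms: DENY
  req#9 t=3ms: DENY
  req#10 t=4ms: ALLOW
  req#11 t=4ms: DENY
  req#12 t=4ms: DENY
  req#13 t=4ms: DENY
  req#14 t=4ms: DENY
  req#15 t=4ms: DENY
  req#16 t=4ms: DENY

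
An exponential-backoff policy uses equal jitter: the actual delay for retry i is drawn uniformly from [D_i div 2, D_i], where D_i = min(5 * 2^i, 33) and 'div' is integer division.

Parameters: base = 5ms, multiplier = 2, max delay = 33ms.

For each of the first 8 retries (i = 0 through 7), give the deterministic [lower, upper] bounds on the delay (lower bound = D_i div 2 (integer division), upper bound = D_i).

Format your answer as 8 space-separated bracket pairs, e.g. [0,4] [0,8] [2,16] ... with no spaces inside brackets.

Computing bounds per retry:
  i=0: D_i=min(5*2^0,33)=5, bounds=[2,5]
  i=1: D_i=min(5*2^1,33)=10, bounds=[5,10]
  i=2: D_i=min(5*2^2,33)=20, bounds=[10,20]
  i=3: D_i=min(5*2^3,33)=33, bounds=[16,33]
  i=4: D_i=min(5*2^4,33)=33, bounds=[16,33]
  i=5: D_i=min(5*2^5,33)=33, bounds=[16,33]
  i=6: D_i=min(5*2^6,33)=33, bounds=[16,33]
  i=7: D_i=min(5*2^7,33)=33, bounds=[16,33]

Answer: [2,5] [5,10] [10,20] [16,33] [16,33] [16,33] [16,33] [16,33]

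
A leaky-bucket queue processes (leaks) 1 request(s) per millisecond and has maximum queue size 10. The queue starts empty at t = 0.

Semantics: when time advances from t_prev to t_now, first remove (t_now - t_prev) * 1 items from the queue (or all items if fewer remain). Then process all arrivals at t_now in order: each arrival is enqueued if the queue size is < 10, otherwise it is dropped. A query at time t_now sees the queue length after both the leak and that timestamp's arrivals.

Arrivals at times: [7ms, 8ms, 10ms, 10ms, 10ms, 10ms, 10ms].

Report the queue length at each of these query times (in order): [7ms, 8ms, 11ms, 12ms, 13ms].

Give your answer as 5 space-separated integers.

Queue lengths at query times:
  query t=7ms: backlog = 1
  query t=8ms: backlog = 1
  query t=11ms: backlog = 4
  query t=12ms: backlog = 3
  query t=13ms: backlog = 2

Answer: 1 1 4 3 2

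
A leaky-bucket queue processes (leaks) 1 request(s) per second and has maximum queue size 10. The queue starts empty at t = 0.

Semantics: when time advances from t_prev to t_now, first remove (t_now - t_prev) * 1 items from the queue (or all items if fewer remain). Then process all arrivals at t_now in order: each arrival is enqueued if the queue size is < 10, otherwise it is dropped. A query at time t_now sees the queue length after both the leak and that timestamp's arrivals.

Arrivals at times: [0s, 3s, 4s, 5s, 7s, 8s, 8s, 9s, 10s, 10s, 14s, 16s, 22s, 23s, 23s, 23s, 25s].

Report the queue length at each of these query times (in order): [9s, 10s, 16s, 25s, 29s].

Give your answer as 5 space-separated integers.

Answer: 2 3 1 2 0

Derivation:
Queue lengths at query times:
  query t=9s: backlog = 2
  query t=10s: backlog = 3
  query t=16s: backlog = 1
  query t=25s: backlog = 2
  query t=29s: backlog = 0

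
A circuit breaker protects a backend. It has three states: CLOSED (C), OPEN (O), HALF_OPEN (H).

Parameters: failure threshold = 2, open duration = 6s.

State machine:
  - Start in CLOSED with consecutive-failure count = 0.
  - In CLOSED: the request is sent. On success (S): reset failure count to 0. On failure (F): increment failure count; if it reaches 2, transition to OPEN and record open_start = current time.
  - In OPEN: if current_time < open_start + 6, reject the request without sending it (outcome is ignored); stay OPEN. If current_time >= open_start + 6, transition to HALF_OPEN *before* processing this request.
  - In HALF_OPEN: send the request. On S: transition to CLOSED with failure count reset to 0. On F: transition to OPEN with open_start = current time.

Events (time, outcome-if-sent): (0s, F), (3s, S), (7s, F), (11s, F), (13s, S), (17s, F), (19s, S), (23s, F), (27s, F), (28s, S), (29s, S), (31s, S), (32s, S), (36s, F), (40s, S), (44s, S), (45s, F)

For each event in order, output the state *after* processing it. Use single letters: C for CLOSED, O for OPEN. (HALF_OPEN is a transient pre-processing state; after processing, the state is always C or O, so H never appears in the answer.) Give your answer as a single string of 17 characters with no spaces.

Answer: CCCOOOOOOOCCCCCCC

Derivation:
State after each event:
  event#1 t=0s outcome=F: state=CLOSED
  event#2 t=3s outcome=S: state=CLOSED
  event#3 t=7s outcome=F: state=CLOSED
  event#4 t=11s outcome=F: state=OPEN
  event#5 t=13s outcome=S: state=OPEN
  event#6 t=17s outcome=F: state=OPEN
  event#7 t=19s outcome=S: state=OPEN
  event#8 t=23s outcome=F: state=OPEN
  event#9 t=27s outcome=F: state=OPEN
  event#10 t=28s outcome=S: state=OPEN
  event#11 t=29s outcome=S: state=CLOSED
  event#12 t=31s outcome=S: state=CLOSED
  event#13 t=32s outcome=S: state=CLOSED
  event#14 t=36s outcome=F: state=CLOSED
  event#15 t=40s outcome=S: state=CLOSED
  event#16 t=44s outcome=S: state=CLOSED
  event#17 t=45s outcome=F: state=CLOSED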